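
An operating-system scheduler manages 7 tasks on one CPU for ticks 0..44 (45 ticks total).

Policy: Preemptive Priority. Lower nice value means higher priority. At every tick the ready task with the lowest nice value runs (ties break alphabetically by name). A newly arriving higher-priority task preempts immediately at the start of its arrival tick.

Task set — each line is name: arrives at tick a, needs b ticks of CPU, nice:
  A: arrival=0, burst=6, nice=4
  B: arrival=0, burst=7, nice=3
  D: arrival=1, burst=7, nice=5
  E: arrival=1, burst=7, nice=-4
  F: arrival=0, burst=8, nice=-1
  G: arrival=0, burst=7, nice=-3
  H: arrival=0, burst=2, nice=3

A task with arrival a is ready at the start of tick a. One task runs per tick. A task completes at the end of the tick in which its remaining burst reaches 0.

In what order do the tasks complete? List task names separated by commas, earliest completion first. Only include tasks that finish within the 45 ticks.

t=0: ready={A,B,F,G,H} → run G
t=1: ready={A,B,D,E,F,G,H} → run E
t=2: ready={A,B,D,E,F,G,H} → run E
t=3: ready={A,B,D,E,F,G,H} → run E
t=4: ready={A,B,D,E,F,G,H} → run E
t=5: ready={A,B,D,E,F,G,H} → run E
t=6: ready={A,B,D,E,F,G,H} → run E
t=7: ready={A,B,D,E,F,G,H} → run E
t=8: ready={A,B,D,F,G,H} → run G
t=9: ready={A,B,D,F,G,H} → run G
t=10: ready={A,B,D,F,G,H} → run G
t=11: ready={A,B,D,F,G,H} → run G
t=12: ready={A,B,D,F,G,H} → run G
t=13: ready={A,B,D,F,G,H} → run G
t=14: ready={A,B,D,F,H} → run F
t=15: ready={A,B,D,F,H} → run F
t=16: ready={A,B,D,F,H} → run F
t=17: ready={A,B,D,F,H} → run F
t=18: ready={A,B,D,F,H} → run F
t=19: ready={A,B,D,F,H} → run F
t=20: ready={A,B,D,F,H} → run F
t=21: ready={A,B,D,F,H} → run F
t=22: ready={A,B,D,H} → run B
t=23: ready={A,B,D,H} → run B
t=24: ready={A,B,D,H} → run B
t=25: ready={A,B,D,H} → run B
t=26: ready={A,B,D,H} → run B
t=27: ready={A,B,D,H} → run B
t=28: ready={A,B,D,H} → run B
t=29: ready={A,D,H} → run H
t=30: ready={A,D,H} → run H
t=31: ready={A,D} → run A
t=32: ready={A,D} → run A
t=33: ready={A,D} → run A
t=34: ready={A,D} → run A
t=35: ready={A,D} → run A
t=36: ready={A,D} → run A
t=37: ready={D} → run D
t=38: ready={D} → run D
t=39: ready={D} → run D
t=40: ready={D} → run D
t=41: ready={D} → run D
t=42: ready={D} → run D
t=43: ready={D} → run D
t=44: (idle)

completion order = E, G, F, B, H, A, D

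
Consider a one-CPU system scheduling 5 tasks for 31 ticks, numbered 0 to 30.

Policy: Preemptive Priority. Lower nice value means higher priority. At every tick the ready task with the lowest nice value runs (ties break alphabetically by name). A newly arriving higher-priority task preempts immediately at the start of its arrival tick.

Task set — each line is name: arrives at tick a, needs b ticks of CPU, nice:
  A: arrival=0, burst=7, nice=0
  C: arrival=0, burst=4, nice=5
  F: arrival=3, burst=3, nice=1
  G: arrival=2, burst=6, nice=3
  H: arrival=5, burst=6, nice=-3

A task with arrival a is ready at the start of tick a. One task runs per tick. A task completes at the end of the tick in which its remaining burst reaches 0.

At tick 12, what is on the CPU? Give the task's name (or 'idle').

t=0: ready={A,C} → run A
t=1: ready={A,C} → run A
t=2: ready={A,C,G} → run A
t=3: ready={A,C,F,G} → run A
t=4: ready={A,C,F,G} → run A
t=5: ready={A,C,F,G,H} → run H
t=6: ready={A,C,F,G,H} → run H
t=7: ready={A,C,F,G,H} → run H
t=8: ready={A,C,F,G,H} → run H
t=9: ready={A,C,F,G,H} → run H
t=10: ready={A,C,F,G,H} → run H
t=11: ready={A,C,F,G} → run A
t=12: ready={A,C,F,G} → run A
t=13: ready={C,F,G} → run F
t=14: ready={C,F,G} → run F
t=15: ready={C,F,G} → run F
t=16: ready={C,G} → run G
t=17: ready={C,G} → run G
t=18: ready={C,G} → run G
t=19: ready={C,G} → run G
t=20: ready={C,G} → run G
t=21: ready={C,G} → run G
t=22: ready={C} → run C
t=23: ready={C} → run C
t=24: ready={C} → run C
t=25: ready={C} → run C
t=26: (idle)
t=27: (idle)
t=28: (idle)
t=29: (idle)
t=30: (idle)

running at tick 12 = A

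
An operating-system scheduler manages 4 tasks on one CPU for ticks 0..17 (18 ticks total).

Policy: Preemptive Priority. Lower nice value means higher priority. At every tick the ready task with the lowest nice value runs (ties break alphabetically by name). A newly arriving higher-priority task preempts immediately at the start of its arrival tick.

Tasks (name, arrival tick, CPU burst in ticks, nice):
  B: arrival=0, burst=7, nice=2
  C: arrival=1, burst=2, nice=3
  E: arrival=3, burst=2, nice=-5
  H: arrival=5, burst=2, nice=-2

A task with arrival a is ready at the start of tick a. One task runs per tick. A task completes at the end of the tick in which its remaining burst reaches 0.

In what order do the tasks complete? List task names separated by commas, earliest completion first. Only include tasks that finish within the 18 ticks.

completion order = E, H, B, C

t=0: ready={B} → run B
t=1: ready={B,C} → run B
t=2: ready={B,C} → run B
t=3: ready={B,C,E} → run E
t=4: ready={B,C,E} → run E
t=5: ready={B,C,H} → run H
t=6: ready={B,C,H} → run H
t=7: ready={B,C} → run B
t=8: ready={B,C} → run B
t=9: ready={B,C} → run B
t=10: ready={B,C} → run B
t=11: ready={C} → run C
t=12: ready={C} → run C
t=13: (idle)
t=14: (idle)
t=15: (idle)
t=16: (idle)
t=17: (idle)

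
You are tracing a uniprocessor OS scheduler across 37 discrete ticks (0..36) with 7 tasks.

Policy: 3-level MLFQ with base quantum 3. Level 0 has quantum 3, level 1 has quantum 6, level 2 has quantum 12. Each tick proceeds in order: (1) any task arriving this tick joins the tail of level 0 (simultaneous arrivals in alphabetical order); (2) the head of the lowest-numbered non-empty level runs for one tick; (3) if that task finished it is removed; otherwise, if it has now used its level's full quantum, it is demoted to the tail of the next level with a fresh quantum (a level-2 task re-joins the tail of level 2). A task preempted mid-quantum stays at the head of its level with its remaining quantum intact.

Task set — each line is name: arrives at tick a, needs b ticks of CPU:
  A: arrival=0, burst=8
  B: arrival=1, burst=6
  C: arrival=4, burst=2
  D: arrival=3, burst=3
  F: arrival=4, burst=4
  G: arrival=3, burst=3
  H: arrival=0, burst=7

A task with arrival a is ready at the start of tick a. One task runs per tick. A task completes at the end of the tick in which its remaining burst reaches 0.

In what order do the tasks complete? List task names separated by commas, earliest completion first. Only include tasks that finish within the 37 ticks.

t=0: L0/L1/L2 = AH/-/- → run A
t=1: L0/L1/L2 = AHB/-/- → run A
t=2: L0/L1/L2 = AHB/-/- → run A
t=3: L0/L1/L2 = HBDG/A/- → run H
t=4: L0/L1/L2 = HBDGCF/A/- → run H
t=5: L0/L1/L2 = HBDGCF/A/- → run H
t=6: L0/L1/L2 = BDGCF/AH/- → run B
t=7: L0/L1/L2 = BDGCF/AH/- → run B
t=8: L0/L1/L2 = BDGCF/AH/- → run B
t=9: L0/L1/L2 = DGCF/AHB/- → run D
t=10: L0/L1/L2 = DGCF/AHB/- → run D
t=11: L0/L1/L2 = DGCF/AHB/- → run D
t=12: L0/L1/L2 = GCF/AHB/- → run G
t=13: L0/L1/L2 = GCF/AHB/- → run G
t=14: L0/L1/L2 = GCF/AHB/- → run G
t=15: L0/L1/L2 = CF/AHB/- → run C
t=16: L0/L1/L2 = CF/AHB/- → run C
t=17: L0/L1/L2 = F/AHB/- → run F
t=18: L0/L1/L2 = F/AHB/- → run F
t=19: L0/L1/L2 = F/AHB/- → run F
t=20: L0/L1/L2 = -/AHBF/- → run A
t=21: L0/L1/L2 = -/AHBF/- → run A
t=22: L0/L1/L2 = -/AHBF/- → run A
t=23: L0/L1/L2 = -/AHBF/- → run A
t=24: L0/L1/L2 = -/AHBF/- → run A
t=25: L0/L1/L2 = -/HBF/- → run H
t=26: L0/L1/L2 = -/HBF/- → run H
t=27: L0/L1/L2 = -/HBF/- → run H
t=28: L0/L1/L2 = -/HBF/- → run H
t=29: L0/L1/L2 = -/BF/- → run B
t=30: L0/L1/L2 = -/BF/- → run B
t=31: L0/L1/L2 = -/BF/- → run B
t=32: L0/L1/L2 = -/F/- → run F
t=33: (idle)
t=34: (idle)
t=35: (idle)
t=36: (idle)

completion order = D, G, C, A, H, B, F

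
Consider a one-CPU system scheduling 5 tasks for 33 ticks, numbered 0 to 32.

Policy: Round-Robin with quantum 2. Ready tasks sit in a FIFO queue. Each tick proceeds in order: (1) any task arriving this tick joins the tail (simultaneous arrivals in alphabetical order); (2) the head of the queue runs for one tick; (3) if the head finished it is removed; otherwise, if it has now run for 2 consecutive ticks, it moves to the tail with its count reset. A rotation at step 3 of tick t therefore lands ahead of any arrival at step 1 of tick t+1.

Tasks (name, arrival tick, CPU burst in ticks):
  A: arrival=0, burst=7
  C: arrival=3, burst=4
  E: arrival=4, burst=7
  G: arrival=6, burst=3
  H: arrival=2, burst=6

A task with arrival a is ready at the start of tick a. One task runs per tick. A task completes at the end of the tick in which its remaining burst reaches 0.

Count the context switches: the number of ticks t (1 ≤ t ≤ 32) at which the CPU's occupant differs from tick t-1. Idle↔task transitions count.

context switches = 13

t=0: queue=[A] q_used=0 → run A
t=1: queue=[A] q_used=1 → run A
t=2: queue=[A,H] q_used=0 → run A
t=3: queue=[A,H,C] q_used=1 → run A
t=4: queue=[H,C,A,E] q_used=0 → run H
t=5: queue=[H,C,A,E] q_used=1 → run H
t=6: queue=[C,A,E,H,G] q_used=0 → run C
t=7: queue=[C,A,E,H,G] q_used=1 → run C
t=8: queue=[A,E,H,G,C] q_used=0 → run A
t=9: queue=[A,E,H,G,C] q_used=1 → run A
t=10: queue=[E,H,G,C,A] q_used=0 → run E
t=11: queue=[E,H,G,C,A] q_used=1 → run E
t=12: queue=[H,G,C,A,E] q_used=0 → run H
t=13: queue=[H,G,C,A,E] q_used=1 → run H
t=14: queue=[G,C,A,E,H] q_used=0 → run G
t=15: queue=[G,C,A,E,H] q_used=1 → run G
t=16: queue=[C,A,E,H,G] q_used=0 → run C
t=17: queue=[C,A,E,H,G] q_used=1 → run C
t=18: queue=[A,E,H,G] q_used=0 → run A
t=19: queue=[E,H,G] q_used=0 → run E
t=20: queue=[E,H,G] q_used=1 → run E
t=21: queue=[H,G,E] q_used=0 → run H
t=22: queue=[H,G,E] q_used=1 → run H
t=23: queue=[G,E] q_used=0 → run G
t=24: queue=[E] q_used=0 → run E
t=25: queue=[E] q_used=1 → run E
t=26: queue=[E] q_used=0 → run E
t=27: (idle)
t=28: (idle)
t=29: (idle)
t=30: (idle)
t=31: (idle)
t=32: (idle)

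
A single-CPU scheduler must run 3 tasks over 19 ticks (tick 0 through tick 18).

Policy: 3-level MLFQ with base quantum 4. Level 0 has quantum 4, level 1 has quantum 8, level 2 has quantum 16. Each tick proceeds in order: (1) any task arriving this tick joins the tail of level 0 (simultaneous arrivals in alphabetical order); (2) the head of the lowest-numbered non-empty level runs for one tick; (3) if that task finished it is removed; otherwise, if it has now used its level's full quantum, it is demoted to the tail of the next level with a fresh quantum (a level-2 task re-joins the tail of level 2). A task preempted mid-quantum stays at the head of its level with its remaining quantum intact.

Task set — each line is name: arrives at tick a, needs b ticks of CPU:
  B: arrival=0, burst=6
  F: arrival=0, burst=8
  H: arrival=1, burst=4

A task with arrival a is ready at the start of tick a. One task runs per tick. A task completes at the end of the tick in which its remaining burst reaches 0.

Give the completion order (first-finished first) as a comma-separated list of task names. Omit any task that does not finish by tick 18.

t=0: L0/L1/L2 = BF/-/- → run B
t=1: L0/L1/L2 = BFH/-/- → run B
t=2: L0/L1/L2 = BFH/-/- → run B
t=3: L0/L1/L2 = BFH/-/- → run B
t=4: L0/L1/L2 = FH/B/- → run F
t=5: L0/L1/L2 = FH/B/- → run F
t=6: L0/L1/L2 = FH/B/- → run F
t=7: L0/L1/L2 = FH/B/- → run F
t=8: L0/L1/L2 = H/BF/- → run H
t=9: L0/L1/L2 = H/BF/- → run H
t=10: L0/L1/L2 = H/BF/- → run H
t=11: L0/L1/L2 = H/BF/- → run H
t=12: L0/L1/L2 = -/BF/- → run B
t=13: L0/L1/L2 = -/BF/- → run B
t=14: L0/L1/L2 = -/F/- → run F
t=15: L0/L1/L2 = -/F/- → run F
t=16: L0/L1/L2 = -/F/- → run F
t=17: L0/L1/L2 = -/F/- → run F
t=18: (idle)

completion order = H, B, F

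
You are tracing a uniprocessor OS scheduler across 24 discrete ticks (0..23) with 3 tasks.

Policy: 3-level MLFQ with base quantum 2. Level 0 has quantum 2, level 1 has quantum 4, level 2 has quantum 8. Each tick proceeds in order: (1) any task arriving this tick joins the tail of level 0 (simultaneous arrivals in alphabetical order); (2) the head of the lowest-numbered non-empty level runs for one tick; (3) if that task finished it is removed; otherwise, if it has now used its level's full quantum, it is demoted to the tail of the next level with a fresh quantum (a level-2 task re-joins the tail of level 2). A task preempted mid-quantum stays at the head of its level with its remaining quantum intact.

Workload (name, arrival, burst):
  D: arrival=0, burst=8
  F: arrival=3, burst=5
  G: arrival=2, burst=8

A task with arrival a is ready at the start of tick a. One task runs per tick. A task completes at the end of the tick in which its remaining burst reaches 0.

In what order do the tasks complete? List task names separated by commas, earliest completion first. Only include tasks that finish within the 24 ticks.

t=0: L0/L1/L2 = D/-/- → run D
t=1: L0/L1/L2 = D/-/- → run D
t=2: L0/L1/L2 = G/D/- → run G
t=3: L0/L1/L2 = GF/D/- → run G
t=4: L0/L1/L2 = F/DG/- → run F
t=5: L0/L1/L2 = F/DG/- → run F
t=6: L0/L1/L2 = -/DGF/- → run D
t=7: L0/L1/L2 = -/DGF/- → run D
t=8: L0/L1/L2 = -/DGF/- → run D
t=9: L0/L1/L2 = -/DGF/- → run D
t=10: L0/L1/L2 = -/GF/D → run G
t=11: L0/L1/L2 = -/GF/D → run G
t=12: L0/L1/L2 = -/GF/D → run G
t=13: L0/L1/L2 = -/GF/D → run G
t=14: L0/L1/L2 = -/F/DG → run F
t=15: L0/L1/L2 = -/F/DG → run F
t=16: L0/L1/L2 = -/F/DG → run F
t=17: L0/L1/L2 = -/-/DG → run D
t=18: L0/L1/L2 = -/-/DG → run D
t=19: L0/L1/L2 = -/-/G → run G
t=20: L0/L1/L2 = -/-/G → run G
t=21: (idle)
t=22: (idle)
t=23: (idle)

completion order = F, D, G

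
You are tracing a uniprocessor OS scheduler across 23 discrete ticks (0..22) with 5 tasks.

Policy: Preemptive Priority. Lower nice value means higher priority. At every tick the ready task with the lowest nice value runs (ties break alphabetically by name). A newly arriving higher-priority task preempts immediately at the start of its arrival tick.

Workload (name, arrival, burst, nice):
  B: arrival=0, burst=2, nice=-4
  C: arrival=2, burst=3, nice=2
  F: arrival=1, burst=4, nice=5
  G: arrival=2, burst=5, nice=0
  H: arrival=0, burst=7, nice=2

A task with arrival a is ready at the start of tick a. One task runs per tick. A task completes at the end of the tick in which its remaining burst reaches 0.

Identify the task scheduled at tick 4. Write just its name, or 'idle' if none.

running at tick 4 = G

t=0: ready={B,H} → run B
t=1: ready={B,F,H} → run B
t=2: ready={C,F,G,H} → run G
t=3: ready={C,F,G,H} → run G
t=4: ready={C,F,G,H} → run G
t=5: ready={C,F,G,H} → run G
t=6: ready={C,F,G,H} → run G
t=7: ready={C,F,H} → run C
t=8: ready={C,F,H} → run C
t=9: ready={C,F,H} → run C
t=10: ready={F,H} → run H
t=11: ready={F,H} → run H
t=12: ready={F,H} → run H
t=13: ready={F,H} → run H
t=14: ready={F,H} → run H
t=15: ready={F,H} → run H
t=16: ready={F,H} → run H
t=17: ready={F} → run F
t=18: ready={F} → run F
t=19: ready={F} → run F
t=20: ready={F} → run F
t=21: (idle)
t=22: (idle)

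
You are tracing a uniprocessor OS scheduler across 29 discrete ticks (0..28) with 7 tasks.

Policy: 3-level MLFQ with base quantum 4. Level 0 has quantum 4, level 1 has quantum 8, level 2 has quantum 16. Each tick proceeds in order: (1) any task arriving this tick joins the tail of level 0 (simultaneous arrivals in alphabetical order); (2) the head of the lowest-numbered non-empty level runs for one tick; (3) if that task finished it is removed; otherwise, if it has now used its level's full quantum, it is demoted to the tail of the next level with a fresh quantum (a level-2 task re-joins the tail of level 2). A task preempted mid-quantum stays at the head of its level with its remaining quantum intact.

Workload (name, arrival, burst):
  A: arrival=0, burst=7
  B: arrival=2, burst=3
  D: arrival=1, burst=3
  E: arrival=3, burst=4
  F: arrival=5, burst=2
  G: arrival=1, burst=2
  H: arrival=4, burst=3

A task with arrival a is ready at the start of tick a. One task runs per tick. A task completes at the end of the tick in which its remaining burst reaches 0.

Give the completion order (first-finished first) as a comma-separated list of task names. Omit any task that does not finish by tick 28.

completion order = D, G, B, E, H, F, A

t=0: L0/L1/L2 = A/-/- → run A
t=1: L0/L1/L2 = ADG/-/- → run A
t=2: L0/L1/L2 = ADGB/-/- → run A
t=3: L0/L1/L2 = ADGBE/-/- → run A
t=4: L0/L1/L2 = DGBEH/A/- → run D
t=5: L0/L1/L2 = DGBEHF/A/- → run D
t=6: L0/L1/L2 = DGBEHF/A/- → run D
t=7: L0/L1/L2 = GBEHF/A/- → run G
t=8: L0/L1/L2 = GBEHF/A/- → run G
t=9: L0/L1/L2 = BEHF/A/- → run B
t=10: L0/L1/L2 = BEHF/A/- → run B
t=11: L0/L1/L2 = BEHF/A/- → run B
t=12: L0/L1/L2 = EHF/A/- → run E
t=13: L0/L1/L2 = EHF/A/- → run E
t=14: L0/L1/L2 = EHF/A/- → run E
t=15: L0/L1/L2 = EHF/A/- → run E
t=16: L0/L1/L2 = HF/A/- → run H
t=17: L0/L1/L2 = HF/A/- → run H
t=18: L0/L1/L2 = HF/A/- → run H
t=19: L0/L1/L2 = F/A/- → run F
t=20: L0/L1/L2 = F/A/- → run F
t=21: L0/L1/L2 = -/A/- → run A
t=22: L0/L1/L2 = -/A/- → run A
t=23: L0/L1/L2 = -/A/- → run A
t=24: (idle)
t=25: (idle)
t=26: (idle)
t=27: (idle)
t=28: (idle)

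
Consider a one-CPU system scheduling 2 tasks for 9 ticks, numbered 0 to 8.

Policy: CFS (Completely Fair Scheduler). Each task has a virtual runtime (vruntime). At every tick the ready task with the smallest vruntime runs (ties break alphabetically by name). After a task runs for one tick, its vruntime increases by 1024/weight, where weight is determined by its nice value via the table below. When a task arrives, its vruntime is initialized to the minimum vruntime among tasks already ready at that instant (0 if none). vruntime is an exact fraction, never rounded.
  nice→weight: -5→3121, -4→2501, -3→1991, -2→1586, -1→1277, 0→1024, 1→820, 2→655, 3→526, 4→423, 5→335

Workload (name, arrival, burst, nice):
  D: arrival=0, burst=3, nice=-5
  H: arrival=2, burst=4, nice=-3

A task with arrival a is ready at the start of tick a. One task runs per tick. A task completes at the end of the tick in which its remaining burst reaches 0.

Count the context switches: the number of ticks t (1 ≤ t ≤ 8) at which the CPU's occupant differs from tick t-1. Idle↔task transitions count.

t=0: vr[D=0] → run D
t=1: vr[D=1024/3121] → run D
t=2: vr[D=2048/3121 H=2048/3121] → run D
t=3: vr[H=2048/3121] → run H
t=4: vr[H=7273472/6213911] → run H
t=5: vr[H=10469376/6213911] → run H
t=6: vr[H=13665280/6213911] → run H
t=7: (idle)
t=8: (idle)

context switches = 2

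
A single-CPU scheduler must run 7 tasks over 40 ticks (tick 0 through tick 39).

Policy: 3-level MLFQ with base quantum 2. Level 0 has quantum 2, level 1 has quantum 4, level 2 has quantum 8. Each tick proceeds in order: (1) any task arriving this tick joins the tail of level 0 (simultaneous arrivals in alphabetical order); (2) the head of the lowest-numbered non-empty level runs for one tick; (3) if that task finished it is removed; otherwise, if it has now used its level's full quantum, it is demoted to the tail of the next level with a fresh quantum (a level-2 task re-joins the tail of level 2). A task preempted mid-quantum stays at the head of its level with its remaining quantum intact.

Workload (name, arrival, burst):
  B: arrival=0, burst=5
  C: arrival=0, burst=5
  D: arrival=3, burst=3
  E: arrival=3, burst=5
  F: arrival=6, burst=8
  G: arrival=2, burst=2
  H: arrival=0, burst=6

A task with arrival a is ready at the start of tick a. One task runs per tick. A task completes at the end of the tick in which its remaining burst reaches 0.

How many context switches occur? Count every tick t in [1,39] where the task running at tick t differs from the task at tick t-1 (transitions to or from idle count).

context switches = 13

t=0: L0/L1/L2 = BCH/-/- → run B
t=1: L0/L1/L2 = BCH/-/- → run B
t=2: L0/L1/L2 = CHG/B/- → run C
t=3: L0/L1/L2 = CHGDE/B/- → run C
t=4: L0/L1/L2 = HGDE/BC/- → run H
t=5: L0/L1/L2 = HGDE/BC/- → run H
t=6: L0/L1/L2 = GDEF/BCH/- → run G
t=7: L0/L1/L2 = GDEF/BCH/- → run G
t=8: L0/L1/L2 = DEF/BCH/- → run D
t=9: L0/L1/L2 = DEF/BCH/- → run D
t=10: L0/L1/L2 = EF/BCHD/- → run E
t=11: L0/L1/L2 = EF/BCHD/- → run E
t=12: L0/L1/L2 = F/BCHDE/- → run F
t=13: L0/L1/L2 = F/BCHDE/- → run F
t=14: L0/L1/L2 = -/BCHDEF/- → run B
t=15: L0/L1/L2 = -/BCHDEF/- → run B
t=16: L0/L1/L2 = -/BCHDEF/- → run B
t=17: L0/L1/L2 = -/CHDEF/- → run C
t=18: L0/L1/L2 = -/CHDEF/- → run C
t=19: L0/L1/L2 = -/CHDEF/- → run C
t=20: L0/L1/L2 = -/HDEF/- → run H
t=21: L0/L1/L2 = -/HDEF/- → run H
t=22: L0/L1/L2 = -/HDEF/- → run H
t=23: L0/L1/L2 = -/HDEF/- → run H
t=24: L0/L1/L2 = -/DEF/- → run D
t=25: L0/L1/L2 = -/EF/- → run E
t=26: L0/L1/L2 = -/EF/- → run E
t=27: L0/L1/L2 = -/EF/- → run E
t=28: L0/L1/L2 = -/F/- → run F
t=29: L0/L1/L2 = -/F/- → run F
t=30: L0/L1/L2 = -/F/- → run F
t=31: L0/L1/L2 = -/F/- → run F
t=32: L0/L1/L2 = -/-/F → run F
t=33: L0/L1/L2 = -/-/F → run F
t=34: (idle)
t=35: (idle)
t=36: (idle)
t=37: (idle)
t=38: (idle)
t=39: (idle)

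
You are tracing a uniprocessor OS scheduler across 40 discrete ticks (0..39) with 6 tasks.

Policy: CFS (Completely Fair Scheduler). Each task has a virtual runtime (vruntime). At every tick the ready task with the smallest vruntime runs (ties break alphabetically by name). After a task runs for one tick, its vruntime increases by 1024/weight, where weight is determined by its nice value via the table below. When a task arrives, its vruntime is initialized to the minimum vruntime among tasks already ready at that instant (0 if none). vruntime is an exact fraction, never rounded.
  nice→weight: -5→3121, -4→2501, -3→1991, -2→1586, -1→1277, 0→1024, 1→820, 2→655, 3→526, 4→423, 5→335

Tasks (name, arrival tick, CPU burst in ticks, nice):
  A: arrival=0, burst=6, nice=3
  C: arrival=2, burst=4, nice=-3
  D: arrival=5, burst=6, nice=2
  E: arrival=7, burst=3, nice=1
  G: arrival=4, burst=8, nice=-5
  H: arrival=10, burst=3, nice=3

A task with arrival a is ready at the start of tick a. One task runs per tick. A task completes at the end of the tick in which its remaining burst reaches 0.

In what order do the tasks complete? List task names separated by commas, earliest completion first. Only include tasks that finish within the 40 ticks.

t=0: vr[A=0] → run A
t=1: vr[A=512/263] → run A
t=2: vr[A=1024/263 C=1024/263] → run A
t=3: vr[A=1536/263 C=1024/263] → run C
t=4: vr[A=1536/263 C=2308096/523633 G=2308096/523633] → run C
t=5: vr[A=1536/263 C=2577408/523633 D=2308096/523633 G=2308096/523633] → run D
t=6: vr[A=1536/263 C=2577408/523633 D=2048003072/342979615 G=2308096/523633] → run G
t=7: vr[A=1536/263 C=2577408/523633 D=2048003072/342979615 E=7739767808/1634258593 G=7739767808/1634258593] → run E
t=8: vr[A=1536/263 C=2577408/523633 D=2048003072/342979615 E=2005022600448/335023011565 G=7739767808/1634258593] → run G
t=9: vr[A=1536/263 C=2577408/523633 D=2048003072/342979615 E=2005022600448/335023011565 G=8275968000/1634258593] → run C
t=10: vr[A=1536/263 C=2846720/523633 D=2048003072/342979615 E=2005022600448/335023011565 G=8275968000/1634258593 H=8275968000/1634258593] → run G
t=11: vr[A=1536/263 C=2846720/523633 D=2048003072/342979615 E=2005022600448/335023011565 G=8812168192/1634258593 H=8275968000/1634258593] → run H
t=12: vr[A=1536/263 C=2846720/523633 D=2048003072/342979615 E=2005022600448/335023011565 G=8812168192/1634258593 H=11457490432/1634258593] → run G
t=13: vr[A=1536/263 C=2846720/523633 D=2048003072/342979615 E=2005022600448/335023011565 G=9348368384/1634258593 H=11457490432/1634258593] → run C
t=14: vr[A=1536/263 D=2048003072/342979615 E=2005022600448/335023011565 G=9348368384/1634258593 H=11457490432/1634258593] → run G
t=15: vr[A=1536/263 D=2048003072/342979615 E=2005022600448/335023011565 G=9884568576/1634258593 H=11457490432/1634258593] → run A
t=16: vr[A=2048/263 D=2048003072/342979615 E=2005022600448/335023011565 G=9884568576/1634258593 H=11457490432/1634258593] → run D
t=17: vr[A=2048/263 D=2584203264/342979615 E=2005022600448/335023011565 G=9884568576/1634258593 H=11457490432/1634258593] → run E
t=18: vr[A=2048/263 D=2584203264/342979615 E=2423392800256/335023011565 G=9884568576/1634258593 H=11457490432/1634258593] → run G
t=19: vr[A=2048/263 D=2584203264/342979615 E=2423392800256/335023011565 G=10420768768/1634258593 H=11457490432/1634258593] → run G
t=20: vr[A=2048/263 D=2584203264/342979615 E=2423392800256/335023011565 G=10956968960/1634258593 H=11457490432/1634258593] → run G
t=21: vr[A=2048/263 D=2584203264/342979615 E=2423392800256/335023011565 H=11457490432/1634258593] → run H
t=22: vr[A=2048/263 D=2584203264/342979615 E=2423392800256/335023011565 H=14639012864/1634258593] → run E
t=23: vr[A=2048/263 D=2584203264/342979615 H=14639012864/1634258593] → run D
t=24: vr[A=2048/263 D=3120403456/342979615 H=14639012864/1634258593] → run A
t=25: vr[A=2560/263 D=3120403456/342979615 H=14639012864/1634258593] → run H
t=26: vr[A=2560/263 D=3120403456/342979615] → run D
t=27: vr[A=2560/263 D=3656603648/342979615] → run A
t=28: vr[D=3656603648/342979615] → run D
t=29: vr[D=838560768/68595923] → run D
t=30: (idle)
t=31: (idle)
t=32: (idle)
t=33: (idle)
t=34: (idle)
t=35: (idle)
t=36: (idle)
t=37: (idle)
t=38: (idle)
t=39: (idle)

completion order = C, G, E, H, A, D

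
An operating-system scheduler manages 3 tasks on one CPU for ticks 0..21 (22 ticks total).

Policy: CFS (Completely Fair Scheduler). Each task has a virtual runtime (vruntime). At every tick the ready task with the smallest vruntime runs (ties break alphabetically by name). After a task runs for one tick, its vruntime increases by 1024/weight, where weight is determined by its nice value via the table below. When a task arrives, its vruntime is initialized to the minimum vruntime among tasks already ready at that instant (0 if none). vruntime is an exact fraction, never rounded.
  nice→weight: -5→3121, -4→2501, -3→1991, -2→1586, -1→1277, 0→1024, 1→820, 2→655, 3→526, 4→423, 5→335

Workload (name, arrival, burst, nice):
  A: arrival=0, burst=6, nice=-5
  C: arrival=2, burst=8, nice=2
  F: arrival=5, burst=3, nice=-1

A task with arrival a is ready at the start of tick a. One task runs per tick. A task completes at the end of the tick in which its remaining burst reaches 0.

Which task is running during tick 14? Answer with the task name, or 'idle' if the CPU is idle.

running at tick 14 = C

t=0: vr[A=0] → run A
t=1: vr[A=1024/3121] → run A
t=2: vr[A=2048/3121 C=2048/3121] → run A
t=3: vr[A=3072/3121 C=2048/3121] → run C
t=4: vr[A=3072/3121 C=4537344/2044255] → run A
t=5: vr[A=4096/3121 C=4537344/2044255 F=4096/3121] → run A
t=6: vr[A=5120/3121 C=4537344/2044255 F=4096/3121] → run F
t=7: vr[A=5120/3121 C=4537344/2044255 F=8426496/3985517] → run A
t=8: vr[C=4537344/2044255 F=8426496/3985517] → run F
t=9: vr[C=4537344/2044255 F=11622400/3985517] → run C
t=10: vr[C=7733248/2044255 F=11622400/3985517] → run F
t=11: vr[C=7733248/2044255] → run C
t=12: vr[C=10929152/2044255] → run C
t=13: vr[C=14125056/2044255] → run C
t=14: vr[C=3464192/408851] → run C
t=15: vr[C=20516864/2044255] → run C
t=16: vr[C=23712768/2044255] → run C
t=17: (idle)
t=18: (idle)
t=19: (idle)
t=20: (idle)
t=21: (idle)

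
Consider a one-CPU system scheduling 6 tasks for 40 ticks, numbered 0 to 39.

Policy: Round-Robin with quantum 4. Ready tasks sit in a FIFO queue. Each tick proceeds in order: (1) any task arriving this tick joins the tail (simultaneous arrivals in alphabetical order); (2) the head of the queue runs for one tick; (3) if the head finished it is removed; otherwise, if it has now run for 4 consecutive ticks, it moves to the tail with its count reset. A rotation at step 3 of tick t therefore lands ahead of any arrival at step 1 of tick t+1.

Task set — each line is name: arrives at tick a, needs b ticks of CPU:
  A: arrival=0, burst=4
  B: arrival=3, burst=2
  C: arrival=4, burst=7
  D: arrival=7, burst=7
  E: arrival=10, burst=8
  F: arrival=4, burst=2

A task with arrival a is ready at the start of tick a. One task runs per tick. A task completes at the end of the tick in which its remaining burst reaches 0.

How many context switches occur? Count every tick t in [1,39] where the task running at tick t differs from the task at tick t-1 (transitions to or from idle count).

context switches = 9

t=0: queue=[A] q_used=0 → run A
t=1: queue=[A] q_used=1 → run A
t=2: queue=[A] q_used=2 → run A
t=3: queue=[A,B] q_used=3 → run A
t=4: queue=[B,C,F] q_used=0 → run B
t=5: queue=[B,C,F] q_used=1 → run B
t=6: queue=[C,F] q_used=0 → run C
t=7: queue=[C,F,D] q_used=1 → run C
t=8: queue=[C,F,D] q_used=2 → run C
t=9: queue=[C,F,D] q_used=3 → run C
t=10: queue=[F,D,C,E] q_used=0 → run F
t=11: queue=[F,D,C,E] q_used=1 → run F
t=12: queue=[D,C,E] q_used=0 → run D
t=13: queue=[D,C,E] q_used=1 → run D
t=14: queue=[D,C,E] q_used=2 → run D
t=15: queue=[D,C,E] q_used=3 → run D
t=16: queue=[C,E,D] q_used=0 → run C
t=17: queue=[C,E,D] q_used=1 → run C
t=18: queue=[C,E,D] q_used=2 → run C
t=19: queue=[E,D] q_used=0 → run E
t=20: queue=[E,D] q_used=1 → run E
t=21: queue=[E,D] q_used=2 → run E
t=22: queue=[E,D] q_used=3 → run E
t=23: queue=[D,E] q_used=0 → run D
t=24: queue=[D,E] q_used=1 → run D
t=25: queue=[D,E] q_used=2 → run D
t=26: queue=[E] q_used=0 → run E
t=27: queue=[E] q_used=1 → run E
t=28: queue=[E] q_used=2 → run E
t=29: queue=[E] q_used=3 → run E
t=30: (idle)
t=31: (idle)
t=32: (idle)
t=33: (idle)
t=34: (idle)
t=35: (idle)
t=36: (idle)
t=37: (idle)
t=38: (idle)
t=39: (idle)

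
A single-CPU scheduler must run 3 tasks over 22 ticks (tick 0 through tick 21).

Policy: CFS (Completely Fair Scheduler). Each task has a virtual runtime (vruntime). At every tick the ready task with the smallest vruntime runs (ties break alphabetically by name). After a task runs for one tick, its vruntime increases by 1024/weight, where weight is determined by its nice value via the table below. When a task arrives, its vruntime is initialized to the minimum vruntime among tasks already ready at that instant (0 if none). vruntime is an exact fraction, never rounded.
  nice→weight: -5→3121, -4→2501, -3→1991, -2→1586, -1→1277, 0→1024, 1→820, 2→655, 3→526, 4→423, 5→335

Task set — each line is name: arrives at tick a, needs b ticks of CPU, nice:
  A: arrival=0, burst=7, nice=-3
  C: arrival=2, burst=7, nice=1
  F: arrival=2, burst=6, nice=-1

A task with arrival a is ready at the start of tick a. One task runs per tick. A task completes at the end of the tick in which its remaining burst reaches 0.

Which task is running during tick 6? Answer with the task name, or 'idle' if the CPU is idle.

t=0: vr[A=0] → run A
t=1: vr[A=1024/1991] → run A
t=2: vr[A=2048/1991 C=2048/1991 F=2048/1991] → run A
t=3: vr[A=3072/1991 C=2048/1991 F=2048/1991] → run C
t=4: vr[A=3072/1991 C=929536/408155 F=2048/1991] → run F
t=5: vr[A=3072/1991 C=929536/408155 F=4654080/2542507] → run A
t=6: vr[A=4096/1991 C=929536/408155 F=4654080/2542507] → run F
t=7: vr[A=4096/1991 C=929536/408155 F=6692864/2542507] → run A
t=8: vr[A=5120/1991 C=929536/408155 F=6692864/2542507] → run C
t=9: vr[A=5120/1991 C=1439232/408155 F=6692864/2542507] → run A
t=10: vr[A=6144/1991 C=1439232/408155 F=6692864/2542507] → run F
t=11: vr[A=6144/1991 C=1439232/408155 F=8731648/2542507] → run A
t=12: vr[C=1439232/408155 F=8731648/2542507] → run F
t=13: vr[C=1439232/408155 F=10770432/2542507] → run C
t=14: vr[C=1948928/408155 F=10770432/2542507] → run F
t=15: vr[C=1948928/408155 F=12809216/2542507] → run C
t=16: vr[C=2458624/408155 F=12809216/2542507] → run F
t=17: vr[C=2458624/408155] → run C
t=18: vr[C=593664/81631] → run C
t=19: vr[C=3478016/408155] → run C
t=20: (idle)
t=21: (idle)

running at tick 6 = F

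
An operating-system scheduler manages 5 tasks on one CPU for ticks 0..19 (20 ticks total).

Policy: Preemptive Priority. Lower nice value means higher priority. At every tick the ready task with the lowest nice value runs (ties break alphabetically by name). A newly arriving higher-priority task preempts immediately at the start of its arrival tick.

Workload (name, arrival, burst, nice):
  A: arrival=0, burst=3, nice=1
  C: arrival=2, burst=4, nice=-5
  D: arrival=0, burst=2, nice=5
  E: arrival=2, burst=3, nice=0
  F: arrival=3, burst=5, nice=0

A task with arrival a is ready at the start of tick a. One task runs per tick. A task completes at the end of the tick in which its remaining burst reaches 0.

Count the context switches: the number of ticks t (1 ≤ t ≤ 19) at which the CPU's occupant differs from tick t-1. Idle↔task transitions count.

t=0: ready={A,D} → run A
t=1: ready={A,D} → run A
t=2: ready={A,C,D,E} → run C
t=3: ready={A,C,D,E,F} → run C
t=4: ready={A,C,D,E,F} → run C
t=5: ready={A,C,D,E,F} → run C
t=6: ready={A,D,E,F} → run E
t=7: ready={A,D,E,F} → run E
t=8: ready={A,D,E,F} → run E
t=9: ready={A,D,F} → run F
t=10: ready={A,D,F} → run F
t=11: ready={A,D,F} → run F
t=12: ready={A,D,F} → run F
t=13: ready={A,D,F} → run F
t=14: ready={A,D} → run A
t=15: ready={D} → run D
t=16: ready={D} → run D
t=17: (idle)
t=18: (idle)
t=19: (idle)

context switches = 6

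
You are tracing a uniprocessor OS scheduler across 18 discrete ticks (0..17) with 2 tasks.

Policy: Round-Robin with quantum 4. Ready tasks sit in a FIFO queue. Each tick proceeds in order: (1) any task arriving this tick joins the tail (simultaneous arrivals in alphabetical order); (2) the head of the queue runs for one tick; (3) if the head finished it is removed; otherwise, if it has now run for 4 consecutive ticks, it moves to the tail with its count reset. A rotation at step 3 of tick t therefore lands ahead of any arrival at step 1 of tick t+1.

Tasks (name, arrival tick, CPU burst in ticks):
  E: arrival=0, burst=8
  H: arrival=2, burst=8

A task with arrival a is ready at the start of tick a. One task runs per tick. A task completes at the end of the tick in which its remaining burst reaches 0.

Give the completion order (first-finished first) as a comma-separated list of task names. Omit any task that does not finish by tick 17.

t=0: queue=[E] q_used=0 → run E
t=1: queue=[E] q_used=1 → run E
t=2: queue=[E,H] q_used=2 → run E
t=3: queue=[E,H] q_used=3 → run E
t=4: queue=[H,E] q_used=0 → run H
t=5: queue=[H,E] q_used=1 → run H
t=6: queue=[H,E] q_used=2 → run H
t=7: queue=[H,E] q_used=3 → run H
t=8: queue=[E,H] q_used=0 → run E
t=9: queue=[E,H] q_used=1 → run E
t=10: queue=[E,H] q_used=2 → run E
t=11: queue=[E,H] q_used=3 → run E
t=12: queue=[H] q_used=0 → run H
t=13: queue=[H] q_used=1 → run H
t=14: queue=[H] q_used=2 → run H
t=15: queue=[H] q_used=3 → run H
t=16: (idle)
t=17: (idle)

completion order = E, H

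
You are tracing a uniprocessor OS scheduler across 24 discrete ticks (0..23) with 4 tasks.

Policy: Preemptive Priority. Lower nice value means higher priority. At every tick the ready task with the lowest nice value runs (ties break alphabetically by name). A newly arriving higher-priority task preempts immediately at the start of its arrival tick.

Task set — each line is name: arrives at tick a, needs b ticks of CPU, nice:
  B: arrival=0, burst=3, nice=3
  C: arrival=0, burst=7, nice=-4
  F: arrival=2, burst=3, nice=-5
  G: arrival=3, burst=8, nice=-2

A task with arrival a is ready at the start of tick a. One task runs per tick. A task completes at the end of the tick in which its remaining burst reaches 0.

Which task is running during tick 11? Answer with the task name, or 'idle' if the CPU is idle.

t=0: ready={B,C} → run C
t=1: ready={B,C} → run C
t=2: ready={B,C,F} → run F
t=3: ready={B,C,F,G} → run F
t=4: ready={B,C,F,G} → run F
t=5: ready={B,C,G} → run C
t=6: ready={B,C,G} → run C
t=7: ready={B,C,G} → run C
t=8: ready={B,C,G} → run C
t=9: ready={B,C,G} → run C
t=10: ready={B,G} → run G
t=11: ready={B,G} → run G
t=12: ready={B,G} → run G
t=13: ready={B,G} → run G
t=14: ready={B,G} → run G
t=15: ready={B,G} → run G
t=16: ready={B,G} → run G
t=17: ready={B,G} → run G
t=18: ready={B} → run B
t=19: ready={B} → run B
t=20: ready={B} → run B
t=21: (idle)
t=22: (idle)
t=23: (idle)

running at tick 11 = G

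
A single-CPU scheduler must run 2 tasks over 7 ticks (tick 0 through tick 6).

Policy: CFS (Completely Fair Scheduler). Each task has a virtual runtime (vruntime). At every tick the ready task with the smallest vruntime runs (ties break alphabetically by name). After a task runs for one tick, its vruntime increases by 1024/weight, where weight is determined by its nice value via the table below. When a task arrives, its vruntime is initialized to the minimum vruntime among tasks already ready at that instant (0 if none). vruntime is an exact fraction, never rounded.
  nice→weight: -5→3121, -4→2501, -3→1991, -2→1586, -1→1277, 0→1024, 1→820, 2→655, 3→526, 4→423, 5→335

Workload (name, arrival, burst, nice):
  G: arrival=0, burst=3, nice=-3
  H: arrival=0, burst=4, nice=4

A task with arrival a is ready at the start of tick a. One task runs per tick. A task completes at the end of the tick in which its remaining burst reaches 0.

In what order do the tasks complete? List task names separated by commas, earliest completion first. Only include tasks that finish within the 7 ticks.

t=0: vr[G=0 H=0] → run G
t=1: vr[G=1024/1991 H=0] → run H
t=2: vr[G=1024/1991 H=1024/423] → run G
t=3: vr[G=2048/1991 H=1024/423] → run G
t=4: vr[H=1024/423] → run H
t=5: vr[H=2048/423] → run H
t=6: vr[H=1024/141] → run H

completion order = G, H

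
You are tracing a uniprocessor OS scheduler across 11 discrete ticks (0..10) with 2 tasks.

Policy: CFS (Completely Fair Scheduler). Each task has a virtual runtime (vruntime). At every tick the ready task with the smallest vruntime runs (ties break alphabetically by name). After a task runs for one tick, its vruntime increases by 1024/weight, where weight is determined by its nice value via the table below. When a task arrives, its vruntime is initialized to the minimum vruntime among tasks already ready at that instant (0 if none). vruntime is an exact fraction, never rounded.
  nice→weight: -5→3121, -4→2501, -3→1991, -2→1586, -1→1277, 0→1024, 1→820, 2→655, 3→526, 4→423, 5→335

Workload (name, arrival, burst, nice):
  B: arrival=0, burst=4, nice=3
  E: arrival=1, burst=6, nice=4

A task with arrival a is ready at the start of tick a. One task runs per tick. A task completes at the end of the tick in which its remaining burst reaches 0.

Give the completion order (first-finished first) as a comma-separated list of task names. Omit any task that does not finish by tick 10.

t=0: vr[B=0] → run B
t=1: vr[B=512/263 E=512/263] → run B
t=2: vr[B=1024/263 E=512/263] → run E
t=3: vr[B=1024/263 E=485888/111249] → run B
t=4: vr[B=1536/263 E=485888/111249] → run E
t=5: vr[B=1536/263 E=755200/111249] → run B
t=6: vr[E=755200/111249] → run E
t=7: vr[E=341504/37083] → run E
t=8: vr[E=1293824/111249] → run E
t=9: vr[E=1563136/111249] → run E
t=10: (idle)

completion order = B, E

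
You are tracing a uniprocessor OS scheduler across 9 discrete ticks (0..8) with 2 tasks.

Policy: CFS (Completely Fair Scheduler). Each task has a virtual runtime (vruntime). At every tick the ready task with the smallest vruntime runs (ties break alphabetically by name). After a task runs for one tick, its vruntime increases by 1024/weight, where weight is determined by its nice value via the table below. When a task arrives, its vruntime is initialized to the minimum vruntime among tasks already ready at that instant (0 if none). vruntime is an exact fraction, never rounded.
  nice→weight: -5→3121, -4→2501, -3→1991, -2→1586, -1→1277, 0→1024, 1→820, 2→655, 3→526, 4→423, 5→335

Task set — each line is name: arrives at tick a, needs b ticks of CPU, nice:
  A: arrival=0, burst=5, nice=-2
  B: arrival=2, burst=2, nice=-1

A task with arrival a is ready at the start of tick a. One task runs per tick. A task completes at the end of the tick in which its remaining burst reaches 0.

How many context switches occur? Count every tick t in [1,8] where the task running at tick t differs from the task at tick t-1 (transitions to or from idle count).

t=0: vr[A=0] → run A
t=1: vr[A=512/793] → run A
t=2: vr[A=1024/793 B=1024/793] → run A
t=3: vr[A=1536/793 B=1024/793] → run B
t=4: vr[A=1536/793 B=2119680/1012661] → run A
t=5: vr[A=2048/793 B=2119680/1012661] → run B
t=6: vr[A=2048/793] → run A
t=7: (idle)
t=8: (idle)

context switches = 5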